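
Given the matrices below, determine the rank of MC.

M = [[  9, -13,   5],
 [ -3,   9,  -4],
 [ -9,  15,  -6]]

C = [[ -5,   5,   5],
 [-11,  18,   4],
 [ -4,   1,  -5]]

First compute MC:
[[ 78, -184, -32],
 [-68, 143,  41],
 [-96, 219,  45]]
Now row reduce the product.
R2 ← R2 + (34/39)·R1: [0, -679/39, 511/39]
R3 ← R3 + (16/13)·R1: [0, -97/13, 73/13]
R3 ← R3 − (3/7)·R2: [0, 0, 0]
2 nonzero rows, so rank(MC) = 2.

2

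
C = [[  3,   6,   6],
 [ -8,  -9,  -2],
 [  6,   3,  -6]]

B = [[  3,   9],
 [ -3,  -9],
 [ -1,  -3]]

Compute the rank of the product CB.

1

First compute CB:
[[-15, -45],
 [  5,  15],
 [ 15,  45]]
Now row reduce the product.
R2 ← R2 + (1/3)·R1: [0, 0]
R3 ← R3 + R1: [0, 0]
1 nonzero row, so rank(CB) = 1.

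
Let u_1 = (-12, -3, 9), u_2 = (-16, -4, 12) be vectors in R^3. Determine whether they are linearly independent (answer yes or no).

Form the matrix with these vectors as rows and row reduce.
R2 ← R2 − (4/3)·R1: [0, 0, 0]
1 nonzero row, so the 2 vectors span a space of dimension 1.
Since 1 < 2, the vectors are linearly dependent.

no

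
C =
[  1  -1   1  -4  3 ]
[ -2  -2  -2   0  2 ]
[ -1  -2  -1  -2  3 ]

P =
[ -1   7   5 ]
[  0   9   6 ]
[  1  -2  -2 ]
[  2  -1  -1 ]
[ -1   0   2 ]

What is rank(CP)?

First compute CP:
[[-11,   0,   7],
 [ -2, -28, -14],
 [ -7, -21,  -7]]
Now row reduce the product.
R2 ← R2 − (2/11)·R1: [0, -28, -168/11]
R3 ← R3 − (7/11)·R1: [0, -21, -126/11]
R3 ← R3 − (3/4)·R2: [0, 0, 0]
2 nonzero rows, so rank(CP) = 2.

2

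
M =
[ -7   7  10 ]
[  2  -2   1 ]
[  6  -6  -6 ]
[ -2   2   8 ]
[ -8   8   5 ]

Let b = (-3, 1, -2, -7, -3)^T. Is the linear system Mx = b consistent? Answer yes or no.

no

Row reduce the augmented matrix [M | b].
R2 ← R2 + (2/7)·R1: [0, 0, 27/7, 1/7]
R3 ← R3 + (6/7)·R1: [0, 0, 18/7, -32/7]
R4 ← R4 − (2/7)·R1: [0, 0, 36/7, -43/7]
R5 ← R5 − (8/7)·R1: [0, 0, -45/7, 3/7]
R3 ← R3 − (2/3)·R2: [0, 0, 0, -14/3]
R4 ← R4 − (4/3)·R2: [0, 0, 0, -19/3]
R5 ← R5 + (5/3)·R2: [0, 0, 0, 2/3]
R4 ← R4 − (19/14)·R3: [0, 0, 0, 0]
R5 ← R5 + (1/7)·R3: [0, 0, 0, 0]
The echelon form has 3 nonzero rows; the last pivot sits in the augmented column, so rank(M) = 2 but rank([M|b]) = 3.
Since the ranks differ, the system is inconsistent.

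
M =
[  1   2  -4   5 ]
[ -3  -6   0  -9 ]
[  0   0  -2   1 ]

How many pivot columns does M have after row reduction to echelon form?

2

Row reduce to echelon form.
R2 ← R2 + (3)·R1: [0, 0, -12, 6]
R3 ← R3 − (1/6)·R2: [0, 0, 0, 0]
Echelon form has 2 nonzero rows, so rank(M) = 2.
Each nonzero row contributes one pivot column: 2 pivot columns.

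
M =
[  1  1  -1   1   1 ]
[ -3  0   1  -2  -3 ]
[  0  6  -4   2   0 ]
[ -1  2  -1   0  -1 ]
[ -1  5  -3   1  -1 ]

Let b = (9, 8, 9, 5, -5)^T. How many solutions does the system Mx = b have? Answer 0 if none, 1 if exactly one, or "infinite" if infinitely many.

Row reduce the augmented matrix [M | b].
R2 ← R2 + (3)·R1: [0, 3, -2, 1, 0, 35]
R4 ← R4 + R1: [0, 3, -2, 1, 0, 14]
R5 ← R5 + R1: [0, 6, -4, 2, 0, 4]
R3 ← R3 − (2)·R2: [0, 0, 0, 0, 0, -61]
R4 ← R4 − R2: [0, 0, 0, 0, 0, -21]
R5 ← R5 − (2)·R2: [0, 0, 0, 0, 0, -66]
R4 ← R4 − (21/61)·R3: [0, 0, 0, 0, 0, 0]
R5 ← R5 − (66/61)·R3: [0, 0, 0, 0, 0, 0]
The echelon form has 3 nonzero rows; the last pivot sits in the augmented column, so rank(M) = 2 but rank([M|b]) = 3.
Since the ranks differ, the system is inconsistent.
It has no solutions.

0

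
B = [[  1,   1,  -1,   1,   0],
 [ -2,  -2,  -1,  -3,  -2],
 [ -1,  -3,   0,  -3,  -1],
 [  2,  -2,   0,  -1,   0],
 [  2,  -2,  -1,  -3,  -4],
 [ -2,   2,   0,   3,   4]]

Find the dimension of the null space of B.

Row reduce to echelon form.
R2 ← R2 + (2)·R1: [0, 0, -3, -1, -2]
R3 ← R3 + R1: [0, -2, -1, -2, -1]
R4 ← R4 − (2)·R1: [0, -4, 2, -3, 0]
R5 ← R5 − (2)·R1: [0, -4, 1, -5, -4]
R6 ← R6 + (2)·R1: [0, 4, -2, 5, 4]
Swap R2 ↔ R3
R4 ← R4 − (2)·R2: [0, 0, 4, 1, 2]
R5 ← R5 − (2)·R2: [0, 0, 3, -1, -2]
R6 ← R6 + (2)·R2: [0, 0, -4, 1, 2]
R4 ← R4 + (4/3)·R3: [0, 0, 0, -1/3, -2/3]
R5 ← R5 + R3: [0, 0, 0, -2, -4]
R6 ← R6 − (4/3)·R3: [0, 0, 0, 7/3, 14/3]
R5 ← R5 − (6)·R4: [0, 0, 0, 0, 0]
R6 ← R6 + (7)·R4: [0, 0, 0, 0, 0]
4 nonzero rows, so rank(B) = 4.
B has 5 columns; by rank–nullity, nullity = 5 − 4 = 1.

1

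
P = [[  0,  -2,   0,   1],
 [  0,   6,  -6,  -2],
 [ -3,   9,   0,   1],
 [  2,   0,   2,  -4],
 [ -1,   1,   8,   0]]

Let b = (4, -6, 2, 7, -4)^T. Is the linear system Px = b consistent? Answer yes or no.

no

Row reduce the augmented matrix [P | b].
Swap R1 ↔ R3
R4 ← R4 + (2/3)·R1: [0, 6, 2, -10/3, 25/3]
R5 ← R5 − (1/3)·R1: [0, -2, 8, -1/3, -14/3]
R3 ← R3 + (1/3)·R2: [0, 0, -2, 1/3, 2]
R4 ← R4 − R2: [0, 0, 8, -4/3, 43/3]
R5 ← R5 + (1/3)·R2: [0, 0, 6, -1, -20/3]
R4 ← R4 + (4)·R3: [0, 0, 0, 0, 67/3]
R5 ← R5 + (3)·R3: [0, 0, 0, 0, -2/3]
R5 ← R5 + (2/67)·R4: [0, 0, 0, 0, 0]
The echelon form has 4 nonzero rows; the last pivot sits in the augmented column, so rank(P) = 3 but rank([P|b]) = 4.
Since the ranks differ, the system is inconsistent.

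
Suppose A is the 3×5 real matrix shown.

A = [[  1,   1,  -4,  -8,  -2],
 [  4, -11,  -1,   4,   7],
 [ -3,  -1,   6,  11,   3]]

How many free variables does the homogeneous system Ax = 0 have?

Row reduce to echelon form.
R2 ← R2 − (4)·R1: [0, -15, 15, 36, 15]
R3 ← R3 + (3)·R1: [0, 2, -6, -13, -3]
R3 ← R3 + (2/15)·R2: [0, 0, -4, -41/5, -1]
3 nonzero rows, so rank(A) = 3.
A has 5 columns; by rank–nullity, nullity = 5 − 3 = 2.

2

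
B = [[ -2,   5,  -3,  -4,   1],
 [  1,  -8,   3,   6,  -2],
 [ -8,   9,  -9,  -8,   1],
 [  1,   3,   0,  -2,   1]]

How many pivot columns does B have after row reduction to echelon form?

Row reduce to echelon form.
R2 ← R2 + (1/2)·R1: [0, -11/2, 3/2, 4, -3/2]
R3 ← R3 − (4)·R1: [0, -11, 3, 8, -3]
R4 ← R4 + (1/2)·R1: [0, 11/2, -3/2, -4, 3/2]
R3 ← R3 − (2)·R2: [0, 0, 0, 0, 0]
R4 ← R4 + R2: [0, 0, 0, 0, 0]
Echelon form has 2 nonzero rows, so rank(B) = 2.
Each nonzero row contributes one pivot column: 2 pivot columns.

2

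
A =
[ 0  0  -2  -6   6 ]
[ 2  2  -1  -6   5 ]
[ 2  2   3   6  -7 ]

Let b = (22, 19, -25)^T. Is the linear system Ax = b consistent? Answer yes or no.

Row reduce the augmented matrix [A | b].
Swap R1 ↔ R2
R3 ← R3 − R1: [0, 0, 4, 12, -12, -44]
R3 ← R3 + (2)·R2: [0, 0, 0, 0, 0, 0]
The echelon form has 2 nonzero rows, and every pivot lies in the first 5 columns, so rank(A) = rank([A|b]) = 2.
The system is consistent.

yes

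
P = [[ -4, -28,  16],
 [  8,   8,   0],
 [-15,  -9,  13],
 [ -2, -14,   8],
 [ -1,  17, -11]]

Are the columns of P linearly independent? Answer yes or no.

yes

Row reduce P to echelon form.
R2 ← R2 + (2)·R1: [0, -48, 32]
R3 ← R3 − (15/4)·R1: [0, 96, -47]
R4 ← R4 − (1/2)·R1: [0, 0, 0]
R5 ← R5 − (1/4)·R1: [0, 24, -15]
R3 ← R3 + (2)·R2: [0, 0, 17]
R5 ← R5 + (1/2)·R2: [0, 0, 1]
R5 ← R5 − (1/17)·R3: [0, 0, 0]
3 pivots among 3 columns.
Every column is a pivot column, so the columns are linearly independent.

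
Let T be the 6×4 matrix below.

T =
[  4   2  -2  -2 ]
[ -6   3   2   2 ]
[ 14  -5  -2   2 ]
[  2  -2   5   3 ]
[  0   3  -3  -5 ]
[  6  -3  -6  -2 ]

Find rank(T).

Row reduce to echelon form.
R2 ← R2 + (3/2)·R1: [0, 6, -1, -1]
R3 ← R3 − (7/2)·R1: [0, -12, 5, 9]
R4 ← R4 − (1/2)·R1: [0, -3, 6, 4]
R6 ← R6 − (3/2)·R1: [0, -6, -3, 1]
R3 ← R3 + (2)·R2: [0, 0, 3, 7]
R4 ← R4 + (1/2)·R2: [0, 0, 11/2, 7/2]
R5 ← R5 − (1/2)·R2: [0, 0, -5/2, -9/2]
R6 ← R6 + R2: [0, 0, -4, 0]
R4 ← R4 − (11/6)·R3: [0, 0, 0, -28/3]
R5 ← R5 + (5/6)·R3: [0, 0, 0, 4/3]
R6 ← R6 + (4/3)·R3: [0, 0, 0, 28/3]
R5 ← R5 + (1/7)·R4: [0, 0, 0, 0]
R6 ← R6 + R4: [0, 0, 0, 0]
Echelon form has 4 nonzero rows, so rank(T) = 4.

4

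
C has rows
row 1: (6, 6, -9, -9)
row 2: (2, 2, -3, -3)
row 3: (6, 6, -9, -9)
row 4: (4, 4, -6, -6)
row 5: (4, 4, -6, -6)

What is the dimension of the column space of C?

Row reduce to echelon form.
R2 ← R2 − (1/3)·R1: [0, 0, 0, 0]
R3 ← R3 − R1: [0, 0, 0, 0]
R4 ← R4 − (2/3)·R1: [0, 0, 0, 0]
R5 ← R5 − (2/3)·R1: [0, 0, 0, 0]
Echelon form has 1 nonzero row, so rank(C) = 1.
The column space has dimension equal to the rank: 1.

1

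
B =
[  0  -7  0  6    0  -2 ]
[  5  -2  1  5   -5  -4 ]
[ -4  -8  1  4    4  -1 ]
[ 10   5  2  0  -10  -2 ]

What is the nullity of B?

Row reduce to echelon form.
Swap R1 ↔ R2
R3 ← R3 + (4/5)·R1: [0, -48/5, 9/5, 8, 0, -21/5]
R4 ← R4 − (2)·R1: [0, 9, 0, -10, 0, 6]
R3 ← R3 − (48/35)·R2: [0, 0, 9/5, -8/35, 0, -51/35]
R4 ← R4 + (9/7)·R2: [0, 0, 0, -16/7, 0, 24/7]
4 nonzero rows, so rank(B) = 4.
B has 6 columns; by rank–nullity, nullity = 6 − 4 = 2.

2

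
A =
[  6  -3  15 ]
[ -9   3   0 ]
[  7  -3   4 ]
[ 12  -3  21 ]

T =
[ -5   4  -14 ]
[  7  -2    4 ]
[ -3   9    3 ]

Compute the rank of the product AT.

3

First compute AT:
[[-96, 165, -51],
 [ 66, -42, 138],
 [-68,  70, -98],
 [-144, 243, -117]]
Now row reduce the product.
R2 ← R2 + (11/16)·R1: [0, 1143/16, 1647/16]
R3 ← R3 − (17/24)·R1: [0, -375/8, -495/8]
R4 ← R4 − (3/2)·R1: [0, -9/2, -81/2]
R3 ← R3 + (250/381)·R2: [0, 0, 720/127]
R4 ← R4 + (8/127)·R2: [0, 0, -4320/127]
R4 ← R4 + (6)·R3: [0, 0, 0]
3 nonzero rows, so rank(AT) = 3.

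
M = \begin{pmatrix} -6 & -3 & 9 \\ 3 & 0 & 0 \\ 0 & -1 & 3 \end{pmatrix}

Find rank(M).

2

Row reduce to echelon form.
R2 ← R2 + (1/2)·R1: [0, -3/2, 9/2]
R3 ← R3 − (2/3)·R2: [0, 0, 0]
Echelon form has 2 nonzero rows, so rank(M) = 2.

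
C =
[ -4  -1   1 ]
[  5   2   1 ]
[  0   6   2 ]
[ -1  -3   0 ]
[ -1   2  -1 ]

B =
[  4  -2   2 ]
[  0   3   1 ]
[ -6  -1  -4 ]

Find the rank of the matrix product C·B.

First compute CB:
[[-22,   4, -13],
 [ 14,  -5,   8],
 [-12,  16,  -2],
 [ -4,  -7,  -5],
 [  2,   9,   4]]
Now row reduce the product.
R2 ← R2 + (7/11)·R1: [0, -27/11, -3/11]
R3 ← R3 − (6/11)·R1: [0, 152/11, 56/11]
R4 ← R4 − (2/11)·R1: [0, -85/11, -29/11]
R5 ← R5 + (1/11)·R1: [0, 103/11, 31/11]
R3 ← R3 + (152/27)·R2: [0, 0, 32/9]
R4 ← R4 − (85/27)·R2: [0, 0, -16/9]
R5 ← R5 + (103/27)·R2: [0, 0, 16/9]
R4 ← R4 + (1/2)·R3: [0, 0, 0]
R5 ← R5 − (1/2)·R3: [0, 0, 0]
3 nonzero rows, so rank(CB) = 3.

3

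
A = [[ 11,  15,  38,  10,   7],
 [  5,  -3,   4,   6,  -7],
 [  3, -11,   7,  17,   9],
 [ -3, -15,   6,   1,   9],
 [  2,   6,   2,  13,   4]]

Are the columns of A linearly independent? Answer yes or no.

Row reduce A to echelon form.
R2 ← R2 − (5/11)·R1: [0, -108/11, -146/11, 16/11, -112/11]
R3 ← R3 − (3/11)·R1: [0, -166/11, -37/11, 157/11, 78/11]
R4 ← R4 + (3/11)·R1: [0, -120/11, 180/11, 41/11, 120/11]
R5 ← R5 − (2/11)·R1: [0, 36/11, -54/11, 123/11, 30/11]
R3 ← R3 − (83/54)·R2: [0, 0, 460/27, 325/27, 614/27]
R4 ← R4 − (10/9)·R2: [0, 0, 280/9, 19/9, 200/9]
R5 ← R5 + (1/3)·R2: [0, 0, -28/3, 35/3, -2/3]
R4 ← R4 − (42/23)·R3: [0, 0, 0, -457/23, -444/23]
R5 ← R5 + (63/115)·R3: [0, 0, 0, 420/23, 1356/115]
R5 ← R5 + (420/457)·R4: [0, 0, 0, 0, -13596/2285]
5 pivots among 5 columns.
Every column is a pivot column, so the columns are linearly independent.

yes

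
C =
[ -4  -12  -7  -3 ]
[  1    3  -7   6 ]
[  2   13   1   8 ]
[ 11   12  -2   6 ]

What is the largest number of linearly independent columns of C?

3

Row reduce to echelon form.
R2 ← R2 + (1/4)·R1: [0, 0, -35/4, 21/4]
R3 ← R3 + (1/2)·R1: [0, 7, -5/2, 13/2]
R4 ← R4 + (11/4)·R1: [0, -21, -85/4, -9/4]
Swap R2 ↔ R3
R4 ← R4 + (3)·R2: [0, 0, -115/4, 69/4]
R4 ← R4 − (23/7)·R3: [0, 0, 0, 0]
Echelon form has 3 nonzero rows, so rank(C) = 3.
The rank gives the maximum number of linearly independent columns: 3.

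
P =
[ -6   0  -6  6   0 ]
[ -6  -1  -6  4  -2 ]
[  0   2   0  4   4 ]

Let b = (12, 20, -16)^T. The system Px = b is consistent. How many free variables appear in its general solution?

Row reduce the augmented matrix [P | b].
R2 ← R2 − R1: [0, -1, 0, -2, -2, 8]
R3 ← R3 + (2)·R2: [0, 0, 0, 0, 0, 0]
The echelon form has 2 nonzero rows, and every pivot lies in the first 5 columns, so rank(P) = rank([P|b]) = 2.
The system is consistent.
Free variables = (unknowns) − (rank) = 5 − 2 = 3.

3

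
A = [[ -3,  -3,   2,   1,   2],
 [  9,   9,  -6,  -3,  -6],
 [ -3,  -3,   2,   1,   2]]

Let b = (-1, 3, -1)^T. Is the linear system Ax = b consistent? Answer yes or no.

yes

Row reduce the augmented matrix [A | b].
R2 ← R2 + (3)·R1: [0, 0, 0, 0, 0, 0]
R3 ← R3 − R1: [0, 0, 0, 0, 0, 0]
The echelon form has 1 nonzero rows, and every pivot lies in the first 5 columns, so rank(A) = rank([A|b]) = 1.
The system is consistent.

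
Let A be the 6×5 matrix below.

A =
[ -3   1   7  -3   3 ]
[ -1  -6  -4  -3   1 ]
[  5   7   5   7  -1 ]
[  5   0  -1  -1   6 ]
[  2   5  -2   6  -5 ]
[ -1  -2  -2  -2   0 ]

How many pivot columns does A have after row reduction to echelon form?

Row reduce to echelon form.
R2 ← R2 − (1/3)·R1: [0, -19/3, -19/3, -2, 0]
R3 ← R3 + (5/3)·R1: [0, 26/3, 50/3, 2, 4]
R4 ← R4 + (5/3)·R1: [0, 5/3, 32/3, -6, 11]
R5 ← R5 + (2/3)·R1: [0, 17/3, 8/3, 4, -3]
R6 ← R6 − (1/3)·R1: [0, -7/3, -13/3, -1, -1]
R3 ← R3 + (26/19)·R2: [0, 0, 8, -14/19, 4]
R4 ← R4 + (5/19)·R2: [0, 0, 9, -124/19, 11]
R5 ← R5 + (17/19)·R2: [0, 0, -3, 42/19, -3]
R6 ← R6 − (7/19)·R2: [0, 0, -2, -5/19, -1]
R4 ← R4 − (9/8)·R3: [0, 0, 0, -433/76, 13/2]
R5 ← R5 + (3/8)·R3: [0, 0, 0, 147/76, -3/2]
R6 ← R6 + (1/4)·R3: [0, 0, 0, -17/38, 0]
R5 ← R5 + (147/433)·R4: [0, 0, 0, 0, 306/433]
R6 ← R6 − (34/433)·R4: [0, 0, 0, 0, -221/433]
R6 ← R6 + (13/18)·R5: [0, 0, 0, 0, 0]
Echelon form has 5 nonzero rows, so rank(A) = 5.
Each nonzero row contributes one pivot column: 5 pivot columns.

5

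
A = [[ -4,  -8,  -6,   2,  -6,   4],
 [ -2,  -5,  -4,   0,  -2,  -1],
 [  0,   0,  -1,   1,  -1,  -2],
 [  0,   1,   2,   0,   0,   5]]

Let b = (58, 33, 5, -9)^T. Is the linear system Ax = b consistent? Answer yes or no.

yes

Row reduce the augmented matrix [A | b].
R2 ← R2 − (1/2)·R1: [0, -1, -1, -1, 1, -3, 4]
R4 ← R4 + R2: [0, 0, 1, -1, 1, 2, -5]
R4 ← R4 + R3: [0, 0, 0, 0, 0, 0, 0]
The echelon form has 3 nonzero rows, and every pivot lies in the first 6 columns, so rank(A) = rank([A|b]) = 3.
The system is consistent.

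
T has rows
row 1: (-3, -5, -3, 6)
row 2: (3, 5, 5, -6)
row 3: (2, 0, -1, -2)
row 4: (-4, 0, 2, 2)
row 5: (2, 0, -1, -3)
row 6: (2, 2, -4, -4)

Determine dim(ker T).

0

Row reduce to echelon form.
R2 ← R2 + R1: [0, 0, 2, 0]
R3 ← R3 + (2/3)·R1: [0, -10/3, -3, 2]
R4 ← R4 − (4/3)·R1: [0, 20/3, 6, -6]
R5 ← R5 + (2/3)·R1: [0, -10/3, -3, 1]
R6 ← R6 + (2/3)·R1: [0, -4/3, -6, 0]
Swap R2 ↔ R3
R4 ← R4 + (2)·R2: [0, 0, 0, -2]
R5 ← R5 − R2: [0, 0, 0, -1]
R6 ← R6 − (2/5)·R2: [0, 0, -24/5, -4/5]
R6 ← R6 + (12/5)·R3: [0, 0, 0, -4/5]
R5 ← R5 − (1/2)·R4: [0, 0, 0, 0]
R6 ← R6 − (2/5)·R4: [0, 0, 0, 0]
4 nonzero rows, so rank(T) = 4.
T has 4 columns; by rank–nullity, nullity = 4 − 4 = 0.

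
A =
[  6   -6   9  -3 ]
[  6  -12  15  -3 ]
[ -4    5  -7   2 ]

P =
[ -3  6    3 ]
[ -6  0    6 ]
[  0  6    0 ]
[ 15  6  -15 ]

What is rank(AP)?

First compute AP:
[[-27,  72,  27],
 [  9, 108,  -9],
 [ 12, -54, -12]]
Now row reduce the product.
R2 ← R2 + (1/3)·R1: [0, 132, 0]
R3 ← R3 + (4/9)·R1: [0, -22, 0]
R3 ← R3 + (1/6)·R2: [0, 0, 0]
2 nonzero rows, so rank(AP) = 2.

2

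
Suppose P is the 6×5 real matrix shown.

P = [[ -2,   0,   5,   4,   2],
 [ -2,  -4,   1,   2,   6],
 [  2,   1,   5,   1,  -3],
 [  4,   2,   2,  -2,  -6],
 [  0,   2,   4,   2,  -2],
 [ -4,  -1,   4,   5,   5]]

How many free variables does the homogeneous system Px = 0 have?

Row reduce to echelon form.
R2 ← R2 − R1: [0, -4, -4, -2, 4]
R3 ← R3 + R1: [0, 1, 10, 5, -1]
R4 ← R4 + (2)·R1: [0, 2, 12, 6, -2]
R6 ← R6 − (2)·R1: [0, -1, -6, -3, 1]
R3 ← R3 + (1/4)·R2: [0, 0, 9, 9/2, 0]
R4 ← R4 + (1/2)·R2: [0, 0, 10, 5, 0]
R5 ← R5 + (1/2)·R2: [0, 0, 2, 1, 0]
R6 ← R6 − (1/4)·R2: [0, 0, -5, -5/2, 0]
R4 ← R4 − (10/9)·R3: [0, 0, 0, 0, 0]
R5 ← R5 − (2/9)·R3: [0, 0, 0, 0, 0]
R6 ← R6 + (5/9)·R3: [0, 0, 0, 0, 0]
3 nonzero rows, so rank(P) = 3.
P has 5 columns; by rank–nullity, nullity = 5 − 3 = 2.

2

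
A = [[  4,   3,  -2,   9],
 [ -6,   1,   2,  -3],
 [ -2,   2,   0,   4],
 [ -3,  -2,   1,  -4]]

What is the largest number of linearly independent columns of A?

3

Row reduce to echelon form.
R2 ← R2 + (3/2)·R1: [0, 11/2, -1, 21/2]
R3 ← R3 + (1/2)·R1: [0, 7/2, -1, 17/2]
R4 ← R4 + (3/4)·R1: [0, 1/4, -1/2, 11/4]
R3 ← R3 − (7/11)·R2: [0, 0, -4/11, 20/11]
R4 ← R4 − (1/22)·R2: [0, 0, -5/11, 25/11]
R4 ← R4 − (5/4)·R3: [0, 0, 0, 0]
Echelon form has 3 nonzero rows, so rank(A) = 3.
The rank gives the maximum number of linearly independent columns: 3.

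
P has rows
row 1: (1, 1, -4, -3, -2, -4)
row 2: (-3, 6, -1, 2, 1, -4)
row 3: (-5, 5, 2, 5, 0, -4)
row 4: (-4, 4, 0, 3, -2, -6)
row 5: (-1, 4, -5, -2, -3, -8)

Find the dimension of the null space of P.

3

Row reduce to echelon form.
R2 ← R2 + (3)·R1: [0, 9, -13, -7, -5, -16]
R3 ← R3 + (5)·R1: [0, 10, -18, -10, -10, -24]
R4 ← R4 + (4)·R1: [0, 8, -16, -9, -10, -22]
R5 ← R5 + R1: [0, 5, -9, -5, -5, -12]
R3 ← R3 − (10/9)·R2: [0, 0, -32/9, -20/9, -40/9, -56/9]
R4 ← R4 − (8/9)·R2: [0, 0, -40/9, -25/9, -50/9, -70/9]
R5 ← R5 − (5/9)·R2: [0, 0, -16/9, -10/9, -20/9, -28/9]
R4 ← R4 − (5/4)·R3: [0, 0, 0, 0, 0, 0]
R5 ← R5 − (1/2)·R3: [0, 0, 0, 0, 0, 0]
3 nonzero rows, so rank(P) = 3.
P has 6 columns; by rank–nullity, nullity = 6 − 3 = 3.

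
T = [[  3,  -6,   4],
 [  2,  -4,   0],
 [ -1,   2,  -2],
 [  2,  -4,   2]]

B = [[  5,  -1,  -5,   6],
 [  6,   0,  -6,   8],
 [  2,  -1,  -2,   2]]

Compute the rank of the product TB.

First compute TB:
[[-13,  -7,  13, -22],
 [-14,  -2,  14, -20],
 [  3,   3,  -3,   6],
 [-10,  -4,  10, -16]]
Now row reduce the product.
R2 ← R2 − (14/13)·R1: [0, 72/13, 0, 48/13]
R3 ← R3 + (3/13)·R1: [0, 18/13, 0, 12/13]
R4 ← R4 − (10/13)·R1: [0, 18/13, 0, 12/13]
R3 ← R3 − (1/4)·R2: [0, 0, 0, 0]
R4 ← R4 − (1/4)·R2: [0, 0, 0, 0]
2 nonzero rows, so rank(TB) = 2.

2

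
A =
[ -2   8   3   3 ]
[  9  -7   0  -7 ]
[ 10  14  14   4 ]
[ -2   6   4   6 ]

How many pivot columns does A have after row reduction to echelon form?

Row reduce to echelon form.
R2 ← R2 + (9/2)·R1: [0, 29, 27/2, 13/2]
R3 ← R3 + (5)·R1: [0, 54, 29, 19]
R4 ← R4 − R1: [0, -2, 1, 3]
R3 ← R3 − (54/29)·R2: [0, 0, 112/29, 200/29]
R4 ← R4 + (2/29)·R2: [0, 0, 56/29, 100/29]
R4 ← R4 − (1/2)·R3: [0, 0, 0, 0]
Echelon form has 3 nonzero rows, so rank(A) = 3.
Each nonzero row contributes one pivot column: 3 pivot columns.

3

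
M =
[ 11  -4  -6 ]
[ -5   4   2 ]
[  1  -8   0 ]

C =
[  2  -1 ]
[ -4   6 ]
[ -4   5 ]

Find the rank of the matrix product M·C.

2

First compute MC:
[[ 62, -65],
 [-34,  39],
 [ 34, -49]]
Now row reduce the product.
R2 ← R2 + (17/31)·R1: [0, 104/31]
R3 ← R3 − (17/31)·R1: [0, -414/31]
R3 ← R3 + (207/52)·R2: [0, 0]
2 nonzero rows, so rank(MC) = 2.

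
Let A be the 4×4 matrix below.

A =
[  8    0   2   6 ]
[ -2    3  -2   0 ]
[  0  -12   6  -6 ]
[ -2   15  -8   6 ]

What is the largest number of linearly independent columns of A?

2

Row reduce to echelon form.
R2 ← R2 + (1/4)·R1: [0, 3, -3/2, 3/2]
R4 ← R4 + (1/4)·R1: [0, 15, -15/2, 15/2]
R3 ← R3 + (4)·R2: [0, 0, 0, 0]
R4 ← R4 − (5)·R2: [0, 0, 0, 0]
Echelon form has 2 nonzero rows, so rank(A) = 2.
The rank gives the maximum number of linearly independent columns: 2.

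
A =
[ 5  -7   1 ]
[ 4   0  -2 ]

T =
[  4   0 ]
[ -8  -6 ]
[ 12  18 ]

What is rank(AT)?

First compute AT:
[[ 88,  60],
 [ -8, -36]]
Now row reduce the product.
R2 ← R2 + (1/11)·R1: [0, -336/11]
2 nonzero rows, so rank(AT) = 2.

2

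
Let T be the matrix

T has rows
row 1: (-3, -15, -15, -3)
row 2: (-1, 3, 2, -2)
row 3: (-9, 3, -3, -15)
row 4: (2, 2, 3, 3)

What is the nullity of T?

Row reduce to echelon form.
R2 ← R2 − (1/3)·R1: [0, 8, 7, -1]
R3 ← R3 − (3)·R1: [0, 48, 42, -6]
R4 ← R4 + (2/3)·R1: [0, -8, -7, 1]
R3 ← R3 − (6)·R2: [0, 0, 0, 0]
R4 ← R4 + R2: [0, 0, 0, 0]
2 nonzero rows, so rank(T) = 2.
T has 4 columns; by rank–nullity, nullity = 4 − 2 = 2.

2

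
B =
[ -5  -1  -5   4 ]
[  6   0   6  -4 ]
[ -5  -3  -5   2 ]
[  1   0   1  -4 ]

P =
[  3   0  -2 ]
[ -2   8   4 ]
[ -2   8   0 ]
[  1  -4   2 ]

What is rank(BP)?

3

First compute BP:
[[  1, -64,  14],
 [  2,  64, -20],
 [  3, -72,   2],
 [ -3,  24, -10]]
Now row reduce the product.
R2 ← R2 − (2)·R1: [0, 192, -48]
R3 ← R3 − (3)·R1: [0, 120, -40]
R4 ← R4 + (3)·R1: [0, -168, 32]
R3 ← R3 − (5/8)·R2: [0, 0, -10]
R4 ← R4 + (7/8)·R2: [0, 0, -10]
R4 ← R4 − R3: [0, 0, 0]
3 nonzero rows, so rank(BP) = 3.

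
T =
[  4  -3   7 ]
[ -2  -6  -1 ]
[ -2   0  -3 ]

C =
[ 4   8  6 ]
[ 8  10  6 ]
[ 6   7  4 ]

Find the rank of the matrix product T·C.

2

First compute TC:
[[ 34,  51,  34],
 [-62, -83, -52],
 [-26, -37, -24]]
Now row reduce the product.
R2 ← R2 + (31/17)·R1: [0, 10, 10]
R3 ← R3 + (13/17)·R1: [0, 2, 2]
R3 ← R3 − (1/5)·R2: [0, 0, 0]
2 nonzero rows, so rank(TC) = 2.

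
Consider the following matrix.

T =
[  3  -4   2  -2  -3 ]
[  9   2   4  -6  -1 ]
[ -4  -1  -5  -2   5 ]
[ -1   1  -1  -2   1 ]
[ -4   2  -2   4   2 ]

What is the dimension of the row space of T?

Row reduce to echelon form.
R2 ← R2 − (3)·R1: [0, 14, -2, 0, 8]
R3 ← R3 + (4/3)·R1: [0, -19/3, -7/3, -14/3, 1]
R4 ← R4 + (1/3)·R1: [0, -1/3, -1/3, -8/3, 0]
R5 ← R5 + (4/3)·R1: [0, -10/3, 2/3, 4/3, -2]
R3 ← R3 + (19/42)·R2: [0, 0, -68/21, -14/3, 97/21]
R4 ← R4 + (1/42)·R2: [0, 0, -8/21, -8/3, 4/21]
R5 ← R5 + (5/21)·R2: [0, 0, 4/21, 4/3, -2/21]
R4 ← R4 − (2/17)·R3: [0, 0, 0, -36/17, -6/17]
R5 ← R5 + (1/17)·R3: [0, 0, 0, 18/17, 3/17]
R5 ← R5 + (1/2)·R4: [0, 0, 0, 0, 0]
Echelon form has 4 nonzero rows, so rank(T) = 4.
The row space has dimension equal to the rank: 4.

4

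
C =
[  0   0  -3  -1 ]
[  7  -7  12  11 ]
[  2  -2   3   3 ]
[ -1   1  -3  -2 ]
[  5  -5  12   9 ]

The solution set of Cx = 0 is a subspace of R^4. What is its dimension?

Row reduce to echelon form.
Swap R1 ↔ R2
R3 ← R3 − (2/7)·R1: [0, 0, -3/7, -1/7]
R4 ← R4 + (1/7)·R1: [0, 0, -9/7, -3/7]
R5 ← R5 − (5/7)·R1: [0, 0, 24/7, 8/7]
R3 ← R3 − (1/7)·R2: [0, 0, 0, 0]
R4 ← R4 − (3/7)·R2: [0, 0, 0, 0]
R5 ← R5 + (8/7)·R2: [0, 0, 0, 0]
2 nonzero rows, so rank(C) = 2.
C has 4 columns; by rank–nullity, nullity = 4 − 2 = 2.

2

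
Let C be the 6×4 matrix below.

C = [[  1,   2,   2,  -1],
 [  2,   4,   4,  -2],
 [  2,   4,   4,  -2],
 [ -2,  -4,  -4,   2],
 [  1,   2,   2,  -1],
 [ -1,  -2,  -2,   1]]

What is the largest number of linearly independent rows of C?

1

Row reduce to echelon form.
R2 ← R2 − (2)·R1: [0, 0, 0, 0]
R3 ← R3 − (2)·R1: [0, 0, 0, 0]
R4 ← R4 + (2)·R1: [0, 0, 0, 0]
R5 ← R5 − R1: [0, 0, 0, 0]
R6 ← R6 + R1: [0, 0, 0, 0]
Echelon form has 1 nonzero row, so rank(C) = 1.
The rank gives the maximum number of linearly independent rows: 1.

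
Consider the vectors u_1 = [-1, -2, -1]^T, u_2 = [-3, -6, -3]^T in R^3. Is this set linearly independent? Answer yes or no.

no

Form the matrix with these vectors as rows and row reduce.
R2 ← R2 − (3)·R1: [0, 0, 0]
1 nonzero row, so the 2 vectors span a space of dimension 1.
Since 1 < 2, the vectors are linearly dependent.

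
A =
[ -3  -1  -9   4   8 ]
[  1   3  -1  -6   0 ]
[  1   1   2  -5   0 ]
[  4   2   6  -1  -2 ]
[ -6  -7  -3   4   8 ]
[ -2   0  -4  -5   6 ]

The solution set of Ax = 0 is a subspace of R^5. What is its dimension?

Row reduce to echelon form.
R2 ← R2 + (1/3)·R1: [0, 8/3, -4, -14/3, 8/3]
R3 ← R3 + (1/3)·R1: [0, 2/3, -1, -11/3, 8/3]
R4 ← R4 + (4/3)·R1: [0, 2/3, -6, 13/3, 26/3]
R5 ← R5 − (2)·R1: [0, -5, 15, -4, -8]
R6 ← R6 − (2/3)·R1: [0, 2/3, 2, -23/3, 2/3]
R3 ← R3 − (1/4)·R2: [0, 0, 0, -5/2, 2]
R4 ← R4 − (1/4)·R2: [0, 0, -5, 11/2, 8]
R5 ← R5 + (15/8)·R2: [0, 0, 15/2, -51/4, -3]
R6 ← R6 − (1/4)·R2: [0, 0, 3, -13/2, 0]
Swap R3 ↔ R4
R5 ← R5 + (3/2)·R3: [0, 0, 0, -9/2, 9]
R6 ← R6 + (3/5)·R3: [0, 0, 0, -16/5, 24/5]
R5 ← R5 − (9/5)·R4: [0, 0, 0, 0, 27/5]
R6 ← R6 − (32/25)·R4: [0, 0, 0, 0, 56/25]
R6 ← R6 − (56/135)·R5: [0, 0, 0, 0, 0]
5 nonzero rows, so rank(A) = 5.
A has 5 columns; by rank–nullity, nullity = 5 − 5 = 0.

0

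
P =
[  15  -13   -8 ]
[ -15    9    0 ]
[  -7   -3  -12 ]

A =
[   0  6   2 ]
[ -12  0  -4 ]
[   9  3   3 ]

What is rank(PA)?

3

First compute PA:
[[ 84,  66,  58],
 [-108, -90, -66],
 [-72, -78, -38]]
Now row reduce the product.
R2 ← R2 + (9/7)·R1: [0, -36/7, 60/7]
R3 ← R3 + (6/7)·R1: [0, -150/7, 82/7]
R3 ← R3 − (25/6)·R2: [0, 0, -24]
3 nonzero rows, so rank(PA) = 3.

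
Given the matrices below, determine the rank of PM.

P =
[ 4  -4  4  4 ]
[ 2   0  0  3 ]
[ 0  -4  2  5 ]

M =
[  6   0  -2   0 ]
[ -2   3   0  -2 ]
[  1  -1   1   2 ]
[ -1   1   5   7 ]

3

First compute PM:
[[ 32, -12,  16,  44],
 [  9,   3,  11,  21],
 [  5,  -9,  27,  47]]
Now row reduce the product.
R2 ← R2 − (9/32)·R1: [0, 51/8, 13/2, 69/8]
R3 ← R3 − (5/32)·R1: [0, -57/8, 49/2, 321/8]
R3 ← R3 + (19/17)·R2: [0, 0, 540/17, 846/17]
3 nonzero rows, so rank(PM) = 3.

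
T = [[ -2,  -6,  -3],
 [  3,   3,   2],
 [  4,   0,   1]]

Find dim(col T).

2

Row reduce to echelon form.
R2 ← R2 + (3/2)·R1: [0, -6, -5/2]
R3 ← R3 + (2)·R1: [0, -12, -5]
R3 ← R3 − (2)·R2: [0, 0, 0]
Echelon form has 2 nonzero rows, so rank(T) = 2.
The column space has dimension equal to the rank: 2.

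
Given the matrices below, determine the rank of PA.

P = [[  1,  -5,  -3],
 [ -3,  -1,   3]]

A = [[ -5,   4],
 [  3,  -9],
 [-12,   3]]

2

First compute PA:
[[ 16,  40],
 [-24,   6]]
Now row reduce the product.
R2 ← R2 + (3/2)·R1: [0, 66]
2 nonzero rows, so rank(PA) = 2.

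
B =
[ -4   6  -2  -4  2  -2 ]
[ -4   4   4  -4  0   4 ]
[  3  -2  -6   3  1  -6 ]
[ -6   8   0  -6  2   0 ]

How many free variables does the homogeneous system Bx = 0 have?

Row reduce to echelon form.
R2 ← R2 − R1: [0, -2, 6, 0, -2, 6]
R3 ← R3 + (3/4)·R1: [0, 5/2, -15/2, 0, 5/2, -15/2]
R4 ← R4 − (3/2)·R1: [0, -1, 3, 0, -1, 3]
R3 ← R3 + (5/4)·R2: [0, 0, 0, 0, 0, 0]
R4 ← R4 − (1/2)·R2: [0, 0, 0, 0, 0, 0]
2 nonzero rows, so rank(B) = 2.
B has 6 columns; by rank–nullity, nullity = 6 − 2 = 4.

4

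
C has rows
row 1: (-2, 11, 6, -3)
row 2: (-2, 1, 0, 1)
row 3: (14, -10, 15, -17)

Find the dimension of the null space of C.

Row reduce to echelon form.
R2 ← R2 − R1: [0, -10, -6, 4]
R3 ← R3 + (7)·R1: [0, 67, 57, -38]
R3 ← R3 + (67/10)·R2: [0, 0, 84/5, -56/5]
3 nonzero rows, so rank(C) = 3.
C has 4 columns; by rank–nullity, nullity = 4 − 3 = 1.

1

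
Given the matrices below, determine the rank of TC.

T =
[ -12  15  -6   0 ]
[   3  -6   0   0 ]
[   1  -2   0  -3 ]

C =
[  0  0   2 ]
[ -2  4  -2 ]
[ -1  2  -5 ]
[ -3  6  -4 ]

2

First compute TC:
[[-24,  48, -24],
 [ 12, -24,  18],
 [ 13, -26,  18]]
Now row reduce the product.
R2 ← R2 + (1/2)·R1: [0, 0, 6]
R3 ← R3 + (13/24)·R1: [0, 0, 5]
R3 ← R3 − (5/6)·R2: [0, 0, 0]
2 nonzero rows, so rank(TC) = 2.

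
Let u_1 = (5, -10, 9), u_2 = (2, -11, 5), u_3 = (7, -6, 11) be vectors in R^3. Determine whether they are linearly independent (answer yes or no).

no

Form the matrix with these vectors as rows and row reduce.
R2 ← R2 − (2/5)·R1: [0, -7, 7/5]
R3 ← R3 − (7/5)·R1: [0, 8, -8/5]
R3 ← R3 + (8/7)·R2: [0, 0, 0]
2 nonzero rows, so the 3 vectors span a space of dimension 2.
Since 2 < 3, the vectors are linearly dependent.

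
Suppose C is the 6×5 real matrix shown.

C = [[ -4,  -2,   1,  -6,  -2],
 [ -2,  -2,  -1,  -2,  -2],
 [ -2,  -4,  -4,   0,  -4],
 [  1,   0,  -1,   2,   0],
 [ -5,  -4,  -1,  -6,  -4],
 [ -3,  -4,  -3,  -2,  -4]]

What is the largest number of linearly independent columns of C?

Row reduce to echelon form.
R2 ← R2 − (1/2)·R1: [0, -1, -3/2, 1, -1]
R3 ← R3 − (1/2)·R1: [0, -3, -9/2, 3, -3]
R4 ← R4 + (1/4)·R1: [0, -1/2, -3/4, 1/2, -1/2]
R5 ← R5 − (5/4)·R1: [0, -3/2, -9/4, 3/2, -3/2]
R6 ← R6 − (3/4)·R1: [0, -5/2, -15/4, 5/2, -5/2]
R3 ← R3 − (3)·R2: [0, 0, 0, 0, 0]
R4 ← R4 − (1/2)·R2: [0, 0, 0, 0, 0]
R5 ← R5 − (3/2)·R2: [0, 0, 0, 0, 0]
R6 ← R6 − (5/2)·R2: [0, 0, 0, 0, 0]
Echelon form has 2 nonzero rows, so rank(C) = 2.
The rank gives the maximum number of linearly independent columns: 2.

2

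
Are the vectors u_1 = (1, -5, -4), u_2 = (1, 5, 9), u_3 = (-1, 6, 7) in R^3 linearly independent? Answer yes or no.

yes

Form the matrix with these vectors as rows and row reduce.
R2 ← R2 − R1: [0, 10, 13]
R3 ← R3 + R1: [0, 1, 3]
R3 ← R3 − (1/10)·R2: [0, 0, 17/10]
3 nonzero rows, so the 3 vectors span a space of dimension 3.
Since 3 = 3, the vectors are linearly independent.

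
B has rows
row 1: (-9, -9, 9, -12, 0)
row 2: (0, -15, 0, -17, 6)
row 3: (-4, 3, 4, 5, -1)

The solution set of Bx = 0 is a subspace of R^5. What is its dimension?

Row reduce to echelon form.
R3 ← R3 − (4/9)·R1: [0, 7, 0, 31/3, -1]
R3 ← R3 + (7/15)·R2: [0, 0, 0, 12/5, 9/5]
3 nonzero rows, so rank(B) = 3.
B has 5 columns; by rank–nullity, nullity = 5 − 3 = 2.

2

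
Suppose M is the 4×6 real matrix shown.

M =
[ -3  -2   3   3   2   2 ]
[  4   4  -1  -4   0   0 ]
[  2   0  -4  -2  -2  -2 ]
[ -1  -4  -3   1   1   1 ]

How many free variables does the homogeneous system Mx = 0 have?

3

Row reduce to echelon form.
R2 ← R2 + (4/3)·R1: [0, 4/3, 3, 0, 8/3, 8/3]
R3 ← R3 + (2/3)·R1: [0, -4/3, -2, 0, -2/3, -2/3]
R4 ← R4 − (1/3)·R1: [0, -10/3, -4, 0, 1/3, 1/3]
R3 ← R3 + R2: [0, 0, 1, 0, 2, 2]
R4 ← R4 + (5/2)·R2: [0, 0, 7/2, 0, 7, 7]
R4 ← R4 − (7/2)·R3: [0, 0, 0, 0, 0, 0]
3 nonzero rows, so rank(M) = 3.
M has 6 columns; by rank–nullity, nullity = 6 − 3 = 3.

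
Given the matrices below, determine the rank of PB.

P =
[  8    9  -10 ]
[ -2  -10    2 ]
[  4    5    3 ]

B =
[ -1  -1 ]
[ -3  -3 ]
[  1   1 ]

First compute PB:
[[-45, -45],
 [ 34,  34],
 [-16, -16]]
Now row reduce the product.
R2 ← R2 + (34/45)·R1: [0, 0]
R3 ← R3 − (16/45)·R1: [0, 0]
1 nonzero row, so rank(PB) = 1.

1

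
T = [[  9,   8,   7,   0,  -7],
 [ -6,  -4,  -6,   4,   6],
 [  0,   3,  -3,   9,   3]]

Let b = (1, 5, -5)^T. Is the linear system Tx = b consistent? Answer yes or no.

no

Row reduce the augmented matrix [T | b].
R2 ← R2 + (2/3)·R1: [0, 4/3, -4/3, 4, 4/3, 17/3]
R3 ← R3 − (9/4)·R2: [0, 0, 0, 0, 0, -71/4]
The echelon form has 3 nonzero rows; the last pivot sits in the augmented column, so rank(T) = 2 but rank([T|b]) = 3.
Since the ranks differ, the system is inconsistent.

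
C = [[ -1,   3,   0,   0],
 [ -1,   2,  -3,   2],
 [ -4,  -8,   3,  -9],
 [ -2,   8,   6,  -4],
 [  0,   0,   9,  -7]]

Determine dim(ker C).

Row reduce to echelon form.
R2 ← R2 − R1: [0, -1, -3, 2]
R3 ← R3 − (4)·R1: [0, -20, 3, -9]
R4 ← R4 − (2)·R1: [0, 2, 6, -4]
R3 ← R3 − (20)·R2: [0, 0, 63, -49]
R4 ← R4 + (2)·R2: [0, 0, 0, 0]
R5 ← R5 − (1/7)·R3: [0, 0, 0, 0]
3 nonzero rows, so rank(C) = 3.
C has 4 columns; by rank–nullity, nullity = 4 − 3 = 1.

1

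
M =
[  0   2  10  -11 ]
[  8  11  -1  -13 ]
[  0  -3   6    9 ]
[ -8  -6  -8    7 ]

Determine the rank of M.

4

Row reduce to echelon form.
Swap R1 ↔ R2
R4 ← R4 + R1: [0, 5, -9, -6]
R3 ← R3 + (3/2)·R2: [0, 0, 21, -15/2]
R4 ← R4 − (5/2)·R2: [0, 0, -34, 43/2]
R4 ← R4 + (34/21)·R3: [0, 0, 0, 131/14]
Echelon form has 4 nonzero rows, so rank(M) = 4.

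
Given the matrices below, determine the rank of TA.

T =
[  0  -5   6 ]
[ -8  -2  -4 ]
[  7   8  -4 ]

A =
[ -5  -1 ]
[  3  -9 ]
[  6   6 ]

First compute TA:
[[ 21,  81],
 [ 10,   2],
 [-35, -103]]
Now row reduce the product.
R2 ← R2 − (10/21)·R1: [0, -256/7]
R3 ← R3 + (5/3)·R1: [0, 32]
R3 ← R3 + (7/8)·R2: [0, 0]
2 nonzero rows, so rank(TA) = 2.

2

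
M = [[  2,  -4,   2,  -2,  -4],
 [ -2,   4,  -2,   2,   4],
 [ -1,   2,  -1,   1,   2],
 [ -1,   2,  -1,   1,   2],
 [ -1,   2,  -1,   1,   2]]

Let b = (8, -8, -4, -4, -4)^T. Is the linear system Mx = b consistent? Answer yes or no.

yes

Row reduce the augmented matrix [M | b].
R2 ← R2 + R1: [0, 0, 0, 0, 0, 0]
R3 ← R3 + (1/2)·R1: [0, 0, 0, 0, 0, 0]
R4 ← R4 + (1/2)·R1: [0, 0, 0, 0, 0, 0]
R5 ← R5 + (1/2)·R1: [0, 0, 0, 0, 0, 0]
The echelon form has 1 nonzero rows, and every pivot lies in the first 5 columns, so rank(M) = rank([M|b]) = 1.
The system is consistent.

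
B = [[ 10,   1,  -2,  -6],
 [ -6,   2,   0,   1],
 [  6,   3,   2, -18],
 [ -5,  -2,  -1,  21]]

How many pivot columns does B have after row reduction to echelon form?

Row reduce to echelon form.
R2 ← R2 + (3/5)·R1: [0, 13/5, -6/5, -13/5]
R3 ← R3 − (3/5)·R1: [0, 12/5, 16/5, -72/5]
R4 ← R4 + (1/2)·R1: [0, -3/2, -2, 18]
R3 ← R3 − (12/13)·R2: [0, 0, 56/13, -12]
R4 ← R4 + (15/26)·R2: [0, 0, -35/13, 33/2]
R4 ← R4 + (5/8)·R3: [0, 0, 0, 9]
Echelon form has 4 nonzero rows, so rank(B) = 4.
Each nonzero row contributes one pivot column: 4 pivot columns.

4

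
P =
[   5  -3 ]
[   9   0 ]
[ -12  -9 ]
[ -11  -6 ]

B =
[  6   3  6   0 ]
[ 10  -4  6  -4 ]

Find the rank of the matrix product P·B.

2

First compute PB:
[[  0,  27,  12,  12],
 [ 54,  27,  54,   0],
 [-162,   0, -126,  36],
 [-126,  -9, -102,  24]]
Now row reduce the product.
Swap R1 ↔ R2
R3 ← R3 + (3)·R1: [0, 81, 36, 36]
R4 ← R4 + (7/3)·R1: [0, 54, 24, 24]
R3 ← R3 − (3)·R2: [0, 0, 0, 0]
R4 ← R4 − (2)·R2: [0, 0, 0, 0]
2 nonzero rows, so rank(PB) = 2.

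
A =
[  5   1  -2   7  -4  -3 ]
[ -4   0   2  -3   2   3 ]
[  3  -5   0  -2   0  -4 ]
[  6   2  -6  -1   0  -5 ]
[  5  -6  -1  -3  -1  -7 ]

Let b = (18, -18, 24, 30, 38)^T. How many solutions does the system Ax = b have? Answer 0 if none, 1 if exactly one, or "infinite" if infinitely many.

infinite

Row reduce the augmented matrix [A | b].
R2 ← R2 + (4/5)·R1: [0, 4/5, 2/5, 13/5, -6/5, 3/5, -18/5]
R3 ← R3 − (3/5)·R1: [0, -28/5, 6/5, -31/5, 12/5, -11/5, 66/5]
R4 ← R4 − (6/5)·R1: [0, 4/5, -18/5, -47/5, 24/5, -7/5, 42/5]
R5 ← R5 − R1: [0, -7, 1, -10, 3, -4, 20]
R3 ← R3 + (7)·R2: [0, 0, 4, 12, -6, 2, -12]
R4 ← R4 − R2: [0, 0, -4, -12, 6, -2, 12]
R5 ← R5 + (35/4)·R2: [0, 0, 9/2, 51/4, -15/2, 5/4, -23/2]
R4 ← R4 + R3: [0, 0, 0, 0, 0, 0, 0]
R5 ← R5 − (9/8)·R3: [0, 0, 0, -3/4, -3/4, -1, 2]
Swap R4 ↔ R5
The echelon form has 4 nonzero rows, and every pivot lies in the first 6 columns, so rank(A) = rank([A|b]) = 4.
The system is consistent.
rank = 4 < 6 unknowns, so there are infinitely many solutions.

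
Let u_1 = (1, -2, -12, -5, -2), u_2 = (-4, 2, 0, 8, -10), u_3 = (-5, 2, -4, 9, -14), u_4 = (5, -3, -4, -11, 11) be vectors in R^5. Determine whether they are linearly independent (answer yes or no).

Form the matrix with these vectors as rows and row reduce.
R2 ← R2 + (4)·R1: [0, -6, -48, -12, -18]
R3 ← R3 + (5)·R1: [0, -8, -64, -16, -24]
R4 ← R4 − (5)·R1: [0, 7, 56, 14, 21]
R3 ← R3 − (4/3)·R2: [0, 0, 0, 0, 0]
R4 ← R4 + (7/6)·R2: [0, 0, 0, 0, 0]
2 nonzero rows, so the 4 vectors span a space of dimension 2.
Since 2 < 4, the vectors are linearly dependent.

no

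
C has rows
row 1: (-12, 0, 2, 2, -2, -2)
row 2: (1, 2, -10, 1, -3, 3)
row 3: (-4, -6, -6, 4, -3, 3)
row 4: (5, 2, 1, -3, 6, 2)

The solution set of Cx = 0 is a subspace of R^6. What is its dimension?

Row reduce to echelon form.
R2 ← R2 + (1/12)·R1: [0, 2, -59/6, 7/6, -19/6, 17/6]
R3 ← R3 − (1/3)·R1: [0, -6, -20/3, 10/3, -7/3, 11/3]
R4 ← R4 + (5/12)·R1: [0, 2, 11/6, -13/6, 31/6, 7/6]
R3 ← R3 + (3)·R2: [0, 0, -217/6, 41/6, -71/6, 73/6]
R4 ← R4 − R2: [0, 0, 35/3, -10/3, 25/3, -5/3]
R4 ← R4 + (10/31)·R3: [0, 0, 0, -35/31, 140/31, 70/31]
4 nonzero rows, so rank(C) = 4.
C has 6 columns; by rank–nullity, nullity = 6 − 4 = 2.

2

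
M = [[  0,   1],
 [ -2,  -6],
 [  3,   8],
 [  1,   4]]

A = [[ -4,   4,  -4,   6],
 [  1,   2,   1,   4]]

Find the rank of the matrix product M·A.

First compute MA:
[[  1,   2,   1,   4],
 [  2, -20,   2, -36],
 [ -4,  28,  -4,  50],
 [  0,  12,   0,  22]]
Now row reduce the product.
R2 ← R2 − (2)·R1: [0, -24, 0, -44]
R3 ← R3 + (4)·R1: [0, 36, 0, 66]
R3 ← R3 + (3/2)·R2: [0, 0, 0, 0]
R4 ← R4 + (1/2)·R2: [0, 0, 0, 0]
2 nonzero rows, so rank(MA) = 2.

2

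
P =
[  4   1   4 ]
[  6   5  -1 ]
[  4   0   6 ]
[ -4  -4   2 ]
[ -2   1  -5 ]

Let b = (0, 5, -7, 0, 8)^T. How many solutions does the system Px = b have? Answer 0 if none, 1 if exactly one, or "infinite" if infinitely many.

Row reduce the augmented matrix [P | b].
R2 ← R2 − (3/2)·R1: [0, 7/2, -7, 5]
R3 ← R3 − R1: [0, -1, 2, -7]
R4 ← R4 + R1: [0, -3, 6, 0]
R5 ← R5 + (1/2)·R1: [0, 3/2, -3, 8]
R3 ← R3 + (2/7)·R2: [0, 0, 0, -39/7]
R4 ← R4 + (6/7)·R2: [0, 0, 0, 30/7]
R5 ← R5 − (3/7)·R2: [0, 0, 0, 41/7]
R4 ← R4 + (10/13)·R3: [0, 0, 0, 0]
R5 ← R5 + (41/39)·R3: [0, 0, 0, 0]
The echelon form has 3 nonzero rows; the last pivot sits in the augmented column, so rank(P) = 2 but rank([P|b]) = 3.
Since the ranks differ, the system is inconsistent.
It has no solutions.

0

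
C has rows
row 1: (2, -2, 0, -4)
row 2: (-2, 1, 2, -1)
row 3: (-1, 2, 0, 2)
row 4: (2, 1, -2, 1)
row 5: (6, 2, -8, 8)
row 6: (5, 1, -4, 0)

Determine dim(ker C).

1

Row reduce to echelon form.
R2 ← R2 + R1: [0, -1, 2, -5]
R3 ← R3 + (1/2)·R1: [0, 1, 0, 0]
R4 ← R4 − R1: [0, 3, -2, 5]
R5 ← R5 − (3)·R1: [0, 8, -8, 20]
R6 ← R6 − (5/2)·R1: [0, 6, -4, 10]
R3 ← R3 + R2: [0, 0, 2, -5]
R4 ← R4 + (3)·R2: [0, 0, 4, -10]
R5 ← R5 + (8)·R2: [0, 0, 8, -20]
R6 ← R6 + (6)·R2: [0, 0, 8, -20]
R4 ← R4 − (2)·R3: [0, 0, 0, 0]
R5 ← R5 − (4)·R3: [0, 0, 0, 0]
R6 ← R6 − (4)·R3: [0, 0, 0, 0]
3 nonzero rows, so rank(C) = 3.
C has 4 columns; by rank–nullity, nullity = 4 − 3 = 1.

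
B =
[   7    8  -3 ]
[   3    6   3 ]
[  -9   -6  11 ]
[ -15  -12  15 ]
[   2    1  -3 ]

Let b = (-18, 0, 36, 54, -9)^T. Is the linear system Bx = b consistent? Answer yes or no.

Row reduce the augmented matrix [B | b].
R2 ← R2 − (3/7)·R1: [0, 18/7, 30/7, 54/7]
R3 ← R3 + (9/7)·R1: [0, 30/7, 50/7, 90/7]
R4 ← R4 + (15/7)·R1: [0, 36/7, 60/7, 108/7]
R5 ← R5 − (2/7)·R1: [0, -9/7, -15/7, -27/7]
R3 ← R3 − (5/3)·R2: [0, 0, 0, 0]
R4 ← R4 − (2)·R2: [0, 0, 0, 0]
R5 ← R5 + (1/2)·R2: [0, 0, 0, 0]
The echelon form has 2 nonzero rows, and every pivot lies in the first 3 columns, so rank(B) = rank([B|b]) = 2.
The system is consistent.

yes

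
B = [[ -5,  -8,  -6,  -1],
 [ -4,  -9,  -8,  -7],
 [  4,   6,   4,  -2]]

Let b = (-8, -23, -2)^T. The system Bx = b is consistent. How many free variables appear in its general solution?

Row reduce the augmented matrix [B | b].
R2 ← R2 − (4/5)·R1: [0, -13/5, -16/5, -31/5, -83/5]
R3 ← R3 + (4/5)·R1: [0, -2/5, -4/5, -14/5, -42/5]
R3 ← R3 − (2/13)·R2: [0, 0, -4/13, -24/13, -76/13]
The echelon form has 3 nonzero rows, and every pivot lies in the first 4 columns, so rank(B) = rank([B|b]) = 3.
The system is consistent.
Free variables = (unknowns) − (rank) = 4 − 3 = 1.

1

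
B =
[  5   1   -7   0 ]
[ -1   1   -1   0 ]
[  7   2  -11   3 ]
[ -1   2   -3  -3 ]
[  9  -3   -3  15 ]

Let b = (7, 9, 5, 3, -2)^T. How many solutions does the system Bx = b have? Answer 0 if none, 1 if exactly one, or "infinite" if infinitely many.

0

Row reduce the augmented matrix [B | b].
R2 ← R2 + (1/5)·R1: [0, 6/5, -12/5, 0, 52/5]
R3 ← R3 − (7/5)·R1: [0, 3/5, -6/5, 3, -24/5]
R4 ← R4 + (1/5)·R1: [0, 11/5, -22/5, -3, 22/5]
R5 ← R5 − (9/5)·R1: [0, -24/5, 48/5, 15, -73/5]
R3 ← R3 − (1/2)·R2: [0, 0, 0, 3, -10]
R4 ← R4 − (11/6)·R2: [0, 0, 0, -3, -44/3]
R5 ← R5 + (4)·R2: [0, 0, 0, 15, 27]
R4 ← R4 + R3: [0, 0, 0, 0, -74/3]
R5 ← R5 − (5)·R3: [0, 0, 0, 0, 77]
R5 ← R5 + (231/74)·R4: [0, 0, 0, 0, 0]
The echelon form has 4 nonzero rows; the last pivot sits in the augmented column, so rank(B) = 3 but rank([B|b]) = 4.
Since the ranks differ, the system is inconsistent.
It has no solutions.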